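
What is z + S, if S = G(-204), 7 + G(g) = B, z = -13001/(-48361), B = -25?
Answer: -1534551/48361 ≈ -31.731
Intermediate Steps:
z = 13001/48361 (z = -13001*(-1/48361) = 13001/48361 ≈ 0.26883)
G(g) = -32 (G(g) = -7 - 25 = -32)
S = -32
z + S = 13001/48361 - 32 = -1534551/48361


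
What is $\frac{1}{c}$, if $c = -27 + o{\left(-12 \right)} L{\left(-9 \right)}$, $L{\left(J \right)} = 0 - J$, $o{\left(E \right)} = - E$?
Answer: $\frac{1}{81} \approx 0.012346$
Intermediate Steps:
$L{\left(J \right)} = - J$
$c = 81$ ($c = -27 + \left(-1\right) \left(-12\right) \left(\left(-1\right) \left(-9\right)\right) = -27 + 12 \cdot 9 = -27 + 108 = 81$)
$\frac{1}{c} = \frac{1}{81}$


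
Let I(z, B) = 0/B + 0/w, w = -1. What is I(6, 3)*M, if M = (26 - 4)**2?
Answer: 0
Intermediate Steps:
I(z, B) = 0 (I(z, B) = 0/B + 0/(-1) = 0 + 0*(-1) = 0 + 0 = 0)
M = 484 (M = 22**2 = 484)
I(6, 3)*M = 0*484 = 0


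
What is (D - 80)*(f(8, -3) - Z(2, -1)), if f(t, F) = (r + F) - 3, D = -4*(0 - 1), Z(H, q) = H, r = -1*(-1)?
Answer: 532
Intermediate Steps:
r = 1
D = 4 (D = -4*(-1) = 4)
f(t, F) = -2 + F (f(t, F) = (1 + F) - 3 = -2 + F)
(D - 80)*(f(8, -3) - Z(2, -1)) = (4 - 80)*((-2 - 3) - 1*2) = -76*(-5 - 2) = -76*(-7) = 532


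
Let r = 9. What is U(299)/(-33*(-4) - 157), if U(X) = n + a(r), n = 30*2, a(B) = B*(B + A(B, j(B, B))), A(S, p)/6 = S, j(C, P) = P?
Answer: -627/25 ≈ -25.080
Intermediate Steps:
A(S, p) = 6*S
a(B) = 7*B**2 (a(B) = B*(B + 6*B) = B*(7*B) = 7*B**2)
n = 60
U(X) = 627 (U(X) = 60 + 7*9**2 = 60 + 7*81 = 60 + 567 = 627)
U(299)/(-33*(-4) - 157) = 627/(-33*(-4) - 157) = 627/(132 - 157) = 627/(-25) = 627*(-1/25) = -627/25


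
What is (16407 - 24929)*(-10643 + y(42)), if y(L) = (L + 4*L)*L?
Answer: 15535606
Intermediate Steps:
y(L) = 5*L² (y(L) = (5*L)*L = 5*L²)
(16407 - 24929)*(-10643 + y(42)) = (16407 - 24929)*(-10643 + 5*42²) = -8522*(-10643 + 5*1764) = -8522*(-10643 + 8820) = -8522*(-1823) = 15535606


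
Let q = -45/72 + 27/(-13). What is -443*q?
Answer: 124483/104 ≈ 1197.0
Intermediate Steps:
q = -281/104 (q = -45*1/72 + 27*(-1/13) = -5/8 - 27/13 = -281/104 ≈ -2.7019)
-443*q = -443*(-281/104) = 124483/104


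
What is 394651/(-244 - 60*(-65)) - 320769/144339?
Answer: 18596933075/175901128 ≈ 105.72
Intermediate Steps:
394651/(-244 - 60*(-65)) - 320769/144339 = 394651/(-244 + 3900) - 320769*1/144339 = 394651/3656 - 106923/48113 = 18596933075/175901128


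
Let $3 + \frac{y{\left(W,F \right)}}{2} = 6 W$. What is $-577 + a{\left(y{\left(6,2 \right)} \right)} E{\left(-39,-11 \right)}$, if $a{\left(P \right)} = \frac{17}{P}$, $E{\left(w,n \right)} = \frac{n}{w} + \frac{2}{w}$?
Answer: $- \frac{165005}{286} \approx -576.94$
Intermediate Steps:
$y{\left(W,F \right)} = -6 + 12 W$ ($y{\left(W,F \right)} = -6 + 2 \cdot 6 W = -6 + 12 W$)
$E{\left(w,n \right)} = \frac{2}{w} + \frac{n}{w}$
$-577 + a{\left(y{\left(6,2 \right)} \right)} E{\left(-39,-11 \right)} = -577 + \frac{17}{-6 + 12 \cdot 6} \frac{2 - 11}{-39} = -577 + \frac{17}{-6 + 72} \left(\left(- \frac{1}{39}\right) \left(-9\right)\right) = -577 + \frac{17}{66} \cdot \frac{3}{13} = -577 + \frac{17}{286} = - \frac{165005}{286}$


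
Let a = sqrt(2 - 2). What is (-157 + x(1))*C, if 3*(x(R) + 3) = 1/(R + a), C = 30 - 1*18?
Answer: -1916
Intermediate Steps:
C = 12 (C = 30 - 18 = 12)
a = 0 (a = sqrt(0) = 0)
x(R) = -3 + 1/(3*R) (x(R) = -3 + 1/(3*(R + 0)) = -3 + 1/(3*R))
(-157 + x(1))*C = (-157 + (-3 + (1/3)/1))*12 = (-157 + (-3 + (1/3)*1))*12 = (-157 + (-3 + 1/3))*12 = (-157 - 8/3)*12 = -479/3*12 = -1916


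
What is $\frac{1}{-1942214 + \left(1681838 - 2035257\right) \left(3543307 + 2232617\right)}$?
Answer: $- \frac{1}{2041323226370} \approx -4.8988 \cdot 10^{-13}$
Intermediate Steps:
$\frac{1}{-1942214 + \left(1681838 - 2035257\right) \left(3543307 + 2232617\right)} = \frac{1}{-1942214 - 2041321284156} = \frac{1}{-2041323226370} = - \frac{1}{2041323226370}$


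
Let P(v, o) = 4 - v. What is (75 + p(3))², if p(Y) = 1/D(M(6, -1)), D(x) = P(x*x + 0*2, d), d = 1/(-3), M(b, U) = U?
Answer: 51076/9 ≈ 5675.1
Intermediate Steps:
d = -⅓ ≈ -0.33333
D(x) = 4 - x² (D(x) = 4 - (x*x + 0*2) = 4 - (x² + 0) = 4 - x²)
p(Y) = ⅓ (p(Y) = 1/(4 - 1*(-1)²) = 1/(4 - 1*1) = 1/(4 - 1) = 1/3 = ⅓)
(75 + p(3))² = (75 + ⅓)² = (226/3)² = 51076/9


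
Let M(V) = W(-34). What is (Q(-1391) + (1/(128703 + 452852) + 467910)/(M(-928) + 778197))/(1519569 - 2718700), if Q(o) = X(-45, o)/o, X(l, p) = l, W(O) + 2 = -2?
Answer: -30682908678932/58066884091519816955 ≈ -5.2841e-7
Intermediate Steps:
W(O) = -4 (W(O) = -2 - 2 = -4)
M(V) = -4
Q(o) = -45/o
(Q(-1391) + (1/(128703 + 452852) + 467910)/(M(-928) + 778197))/(1519569 - 2718700) = (-45/(-1391) + (1/(128703 + 452852) + 467910)/(-4 + 778197))/(1519569 - 2718700) = (-45*(-1/1391) + (1/581555 + 467910)/778193)/(-1199131) = (45/1391 + (1/581555 + 467910)*(1/778193))*(-1/1199131) = (45/1391 + (272115400051/581555)*(1/778193))*(-1/1199131) = (45/1391 + 272115400051/452562030115)*(-1/1199131) = (30682908678932/48424137222305)*(-1/1199131) = -30682908678932/58066884091519816955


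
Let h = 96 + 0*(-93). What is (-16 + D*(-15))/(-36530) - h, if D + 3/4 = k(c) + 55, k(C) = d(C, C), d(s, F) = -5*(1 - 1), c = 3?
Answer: -14024201/146120 ≈ -95.977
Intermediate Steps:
d(s, F) = 0 (d(s, F) = -5*0 = 0)
k(C) = 0
D = 217/4 (D = -3/4 + (0 + 55) = -3/4 + 55 = 217/4 ≈ 54.250)
h = 96 (h = 96 + 0 = 96)
(-16 + D*(-15))/(-36530) - h = (-16 + (217/4)*(-15))/(-36530) - 1*96 = (-16 - 3255/4)*(-1/36530) - 96 = -3319/4*(-1/36530) - 96 = 3319/146120 - 96 = -14024201/146120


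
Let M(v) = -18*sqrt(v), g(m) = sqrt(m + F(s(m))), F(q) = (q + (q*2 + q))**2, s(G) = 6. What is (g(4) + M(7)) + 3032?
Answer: 3032 - 18*sqrt(7) + 2*sqrt(145) ≈ 3008.5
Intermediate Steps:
F(q) = 16*q**2 (F(q) = (q + (2*q + q))**2 = (q + 3*q)**2 = (4*q)**2 = 16*q**2)
g(m) = sqrt(576 + m) (g(m) = sqrt(m + 16*6**2) = sqrt(m + 16*36) = sqrt(m + 576) = sqrt(576 + m))
(g(4) + M(7)) + 3032 = (sqrt(576 + 4) - 18*sqrt(7)) + 3032 = (sqrt(580) - 18*sqrt(7)) + 3032 = (2*sqrt(145) - 18*sqrt(7)) + 3032 = (-18*sqrt(7) + 2*sqrt(145)) + 3032 = 3032 - 18*sqrt(7) + 2*sqrt(145)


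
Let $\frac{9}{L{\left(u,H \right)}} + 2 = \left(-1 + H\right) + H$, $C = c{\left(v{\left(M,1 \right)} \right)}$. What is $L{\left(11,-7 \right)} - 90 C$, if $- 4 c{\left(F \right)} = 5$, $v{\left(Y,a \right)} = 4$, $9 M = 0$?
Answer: $\frac{3807}{34} \approx 111.97$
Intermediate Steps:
$M = 0$ ($M = \frac{1}{9} \cdot 0 = 0$)
$c{\left(F \right)} = - \frac{5}{4}$ ($c{\left(F \right)} = \left(- \frac{1}{4}\right) 5 = - \frac{5}{4}$)
$C = - \frac{5}{4} \approx -1.25$
$L{\left(u,H \right)} = \frac{9}{-3 + 2 H}$ ($L{\left(u,H \right)} = \frac{9}{-2 + \left(\left(-1 + H\right) + H\right)} = \frac{9}{-2 + \left(-1 + 2 H\right)} = \frac{9}{-3 + 2 H}$)
$L{\left(11,-7 \right)} - 90 C = \frac{9}{-3 + 2 \left(-7\right)} - - \frac{225}{2} = \frac{9}{-3 - 14} + \frac{225}{2} = \frac{9}{-17} + \frac{225}{2} = 9 \left(- \frac{1}{17}\right) + \frac{225}{2} = - \frac{9}{17} + \frac{225}{2} = \frac{3807}{34}$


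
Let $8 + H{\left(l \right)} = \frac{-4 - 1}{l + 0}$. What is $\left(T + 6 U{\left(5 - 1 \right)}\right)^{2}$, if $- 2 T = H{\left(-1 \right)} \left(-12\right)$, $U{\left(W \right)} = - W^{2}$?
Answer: $12996$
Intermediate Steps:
$H{\left(l \right)} = -8 - \frac{5}{l}$ ($H{\left(l \right)} = -8 + \frac{-4 - 1}{l + 0} = -8 - \frac{5}{l}$)
$T = -18$ ($T = - \frac{\left(-8 - \frac{5}{-1}\right) \left(-12\right)}{2} = - \frac{\left(-8 - -5\right) \left(-12\right)}{2} = - \frac{\left(-8 + 5\right) \left(-12\right)}{2} = - \frac{\left(-3\right) \left(-12\right)}{2} = \left(- \frac{1}{2}\right) 36 = -18$)
$\left(T + 6 U{\left(5 - 1 \right)}\right)^{2} = \left(-18 + 6 \left(- \left(5 - 1\right)^{2}\right)\right)^{2} = \left(-18 + 6 \left(- 4^{2}\right)\right)^{2} = \left(-18 + 6 \left(\left(-1\right) 16\right)\right)^{2} = \left(-18 + 6 \left(-16\right)\right)^{2} = \left(-18 - 96\right)^{2} = \left(-114\right)^{2} = 12996$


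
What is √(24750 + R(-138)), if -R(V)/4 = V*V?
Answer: 3*I*√5714 ≈ 226.77*I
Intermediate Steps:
R(V) = -4*V² (R(V) = -4*V*V = -4*V²)
√(24750 + R(-138)) = √(24750 - 4*(-138)²) = √(24750 - 4*19044) = √(24750 - 76176) = √(-51426) = 3*I*√5714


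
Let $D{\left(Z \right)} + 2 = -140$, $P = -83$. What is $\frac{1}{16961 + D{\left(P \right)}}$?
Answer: $\frac{1}{16819} \approx 5.9457 \cdot 10^{-5}$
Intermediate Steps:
$D{\left(Z \right)} = -142$ ($D{\left(Z \right)} = -2 - 140 = -142$)
$\frac{1}{16961 + D{\left(P \right)}} = \frac{1}{16961 - 142} = \frac{1}{16819}$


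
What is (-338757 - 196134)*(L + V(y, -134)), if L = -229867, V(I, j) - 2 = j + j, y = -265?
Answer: 123096070503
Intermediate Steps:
V(I, j) = 2 + 2*j (V(I, j) = 2 + (j + j) = 2 + 2*j)
(-338757 - 196134)*(L + V(y, -134)) = (-338757 - 196134)*(-229867 + (2 + 2*(-134))) = -534891*(-229867 + (2 - 268)) = -534891*(-229867 - 266) = -534891*(-230133) = 123096070503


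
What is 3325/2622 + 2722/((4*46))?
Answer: 4433/276 ≈ 16.062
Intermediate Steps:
3325/2622 + 2722/((4*46)) = 3325*(1/2622) + 2722/184 = 175/138 + 2722*(1/184) = 175/138 + 1361/92 = 4433/276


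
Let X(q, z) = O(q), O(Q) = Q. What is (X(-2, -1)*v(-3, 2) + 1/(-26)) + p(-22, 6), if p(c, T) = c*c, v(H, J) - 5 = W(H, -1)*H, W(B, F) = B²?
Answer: 13727/26 ≈ 527.96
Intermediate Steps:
v(H, J) = 5 + H³ (v(H, J) = 5 + H²*H = 5 + H³)
X(q, z) = q
p(c, T) = c²
(X(-2, -1)*v(-3, 2) + 1/(-26)) + p(-22, 6) = (-2*(5 + (-3)³) + 1/(-26)) + (-22)² = (-2*(5 - 27) - 1/26) + 484 = (-2*(-22) - 1/26) + 484 = (44 - 1/26) + 484 = 1143/26 + 484 = 13727/26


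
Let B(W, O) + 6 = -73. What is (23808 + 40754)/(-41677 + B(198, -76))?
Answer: -32281/20878 ≈ -1.5462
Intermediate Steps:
B(W, O) = -79 (B(W, O) = -6 - 73 = -79)
(23808 + 40754)/(-41677 + B(198, -76)) = (23808 + 40754)/(-41677 - 79) = 64562/(-41756) = 64562*(-1/41756) = -32281/20878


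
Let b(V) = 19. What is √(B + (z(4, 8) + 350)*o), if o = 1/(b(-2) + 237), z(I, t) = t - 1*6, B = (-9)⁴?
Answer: √104998/4 ≈ 81.009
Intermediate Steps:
B = 6561
z(I, t) = -6 + t (z(I, t) = t - 6 = -6 + t)
o = 1/256 (o = 1/(19 + 237) = 1/256 ≈ 0.0039063)
√(B + (z(4, 8) + 350)*o) = √(6561 + ((-6 + 8) + 350)*(1/256)) = √(6561 + (2 + 350)*(1/256)) = √(6561 + 352*(1/256)) = √(6561 + 11/8) = √(52499/8) = √104998/4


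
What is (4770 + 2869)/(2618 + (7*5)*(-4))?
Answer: 7639/2478 ≈ 3.0827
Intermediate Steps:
(4770 + 2869)/(2618 + (7*5)*(-4)) = 7639/(2618 + 35*(-4)) = 7639/(2618 - 140) = 7639/2478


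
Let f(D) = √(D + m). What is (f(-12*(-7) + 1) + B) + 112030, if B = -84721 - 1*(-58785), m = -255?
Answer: 86094 + I*√170 ≈ 86094.0 + 13.038*I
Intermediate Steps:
f(D) = √(-255 + D) (f(D) = √(D - 255) = √(-255 + D))
B = -25936 (B = -84721 + 58785 = -25936)
(f(-12*(-7) + 1) + B) + 112030 = (√(-255 + (-12*(-7) + 1)) - 25936) + 112030 = (√(-255 + (84 + 1)) - 25936) + 112030 = (√(-255 + 85) - 25936) + 112030 = (√(-170) - 25936) + 112030 = (I*√170 - 25936) + 112030 = (-25936 + I*√170) + 112030 = 86094 + I*√170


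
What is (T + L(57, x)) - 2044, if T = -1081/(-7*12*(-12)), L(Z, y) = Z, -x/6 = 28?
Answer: -2003977/1008 ≈ -1988.1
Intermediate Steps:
x = -168 (x = -6*28 = -168)
T = -1081/1008 (T = -1081/((-84*(-12))) = -1081/1008 ≈ -1.0724)
(T + L(57, x)) - 2044 = (-1081/1008 + 57) - 2044 = 56375/1008 - 2044 = -2003977/1008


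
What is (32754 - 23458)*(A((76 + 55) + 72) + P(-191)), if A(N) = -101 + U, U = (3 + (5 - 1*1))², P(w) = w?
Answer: -2258928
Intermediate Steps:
U = 49 (U = (3 + (5 - 1))² = (3 + 4)² = 7² = 49)
A(N) = -52 (A(N) = -101 + 49 = -52)
(32754 - 23458)*(A((76 + 55) + 72) + P(-191)) = (32754 - 23458)*(-52 - 191) = 9296*(-243) = -2258928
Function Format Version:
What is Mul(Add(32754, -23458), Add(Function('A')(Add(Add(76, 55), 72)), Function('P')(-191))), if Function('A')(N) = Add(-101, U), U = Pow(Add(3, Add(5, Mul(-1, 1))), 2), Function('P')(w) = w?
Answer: -2258928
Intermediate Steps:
U = 49 (U = Pow(Add(3, Add(5, -1)), 2) = Pow(Add(3, 4), 2) = Pow(7, 2) = 49)
Function('A')(N) = -52 (Function('A')(N) = Add(-101, 49) = -52)
Mul(Add(32754, -23458), Add(Function('A')(Add(Add(76, 55), 72)), Function('P')(-191))) = Mul(Add(32754, -23458), Add(-52, -191)) = Mul(9296, -243) = -2258928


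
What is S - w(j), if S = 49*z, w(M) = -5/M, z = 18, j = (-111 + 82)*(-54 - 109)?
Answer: 4169219/4727 ≈ 882.00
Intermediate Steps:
j = 4727 (j = -29*(-163) = 4727)
S = 882 (S = 49*18 = 882)
S - w(j) = 882 - (-5)/4727 = 882 - 1*(-5/4727) = 882 + 5/4727 = 4169219/4727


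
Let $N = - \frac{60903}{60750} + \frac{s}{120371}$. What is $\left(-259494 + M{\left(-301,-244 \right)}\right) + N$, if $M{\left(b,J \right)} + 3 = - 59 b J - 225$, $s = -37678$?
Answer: $- \frac{3731766463778557}{812504250} \approx -4.5929 \cdot 10^{6}$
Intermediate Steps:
$M{\left(b,J \right)} = -228 - 59 J b$ ($M{\left(b,J \right)} = -3 + \left(- 59 b J - 225\right) = -3 - \left(225 + 59 J b\right) = -228 - 59 J b$)
$N = - \frac{1068877057}{812504250}$ ($N = - \frac{60903}{60750} - \frac{37678}{120371} = \left(-60903\right) \frac{1}{60750} - \frac{37678}{120371} = - \frac{6767}{6750} - \frac{37678}{120371} = - \frac{1068877057}{812504250} \approx -1.3155$)
$\left(-259494 + M{\left(-301,-244 \right)}\right) + N = \left(-259494 - \left(228 - -4333196\right)\right) - \frac{1068877057}{812504250} = \left(-259494 - 4333424\right) - \frac{1068877057}{812504250} = -4592918 - \frac{1068877057}{812504250} = - \frac{3731766463778557}{812504250}$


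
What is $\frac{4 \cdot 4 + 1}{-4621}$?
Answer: $- \frac{17}{4621} \approx -0.0036789$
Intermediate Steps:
$\frac{4 \cdot 4 + 1}{-4621} = - \frac{16 + 1}{4621} = \left(- \frac{1}{4621}\right) 17 = - \frac{17}{4621}$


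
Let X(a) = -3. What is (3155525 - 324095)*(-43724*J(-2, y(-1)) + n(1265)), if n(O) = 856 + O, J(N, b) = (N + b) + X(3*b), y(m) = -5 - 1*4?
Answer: 1739225697510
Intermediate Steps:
y(m) = -9 (y(m) = -5 - 4 = -9)
J(N, b) = -3 + N + b (J(N, b) = (N + b) - 3 = -3 + N + b)
(3155525 - 324095)*(-43724*J(-2, y(-1)) + n(1265)) = (3155525 - 324095)*(-43724*(-3 - 2 - 9) + (856 + 1265)) = 2831430*(-43724*(-14) + 2121) = 2831430*(612136 + 2121) = 2831430*614257 = 1739225697510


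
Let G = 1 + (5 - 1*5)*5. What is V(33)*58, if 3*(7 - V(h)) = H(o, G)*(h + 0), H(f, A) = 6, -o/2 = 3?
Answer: -3422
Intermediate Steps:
G = 1 (G = 1 + (5 - 5)*5 = 1 + 0*5 = 1 + 0 = 1)
o = -6 (o = -2*3 = -6)
V(h) = 7 - 2*h (V(h) = 7 - 2*(h + 0) = 7 - 2*h)
V(33)*58 = (7 - 2*33)*58 = (7 - 66)*58 = -59*58 = -3422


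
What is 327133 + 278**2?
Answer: 404417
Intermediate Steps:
327133 + 278**2 = 327133 + 77284 = 404417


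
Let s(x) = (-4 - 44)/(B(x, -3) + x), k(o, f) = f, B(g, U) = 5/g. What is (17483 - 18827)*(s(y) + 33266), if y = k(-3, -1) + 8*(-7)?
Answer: -72744201600/1627 ≈ -4.4711e+7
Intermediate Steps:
y = -57 (y = -1 + 8*(-7) = -1 - 56 = -57)
s(x) = -48/(x + 5/x) (s(x) = (-4 - 44)/(5/x + x) = -48/(x + 5/x))
(17483 - 18827)*(s(y) + 33266) = (17483 - 18827)*(-48*(-57)/(5 + (-57)²) + 33266) = -1344*(-48*(-57)/(5 + 3249) + 33266) = -1344*(-48*(-57)/3254 + 33266) = -1344*(-48*(-57)*1/3254 + 33266) = -1344*(1368/1627 + 33266) = -1344*54125150/1627 = -72744201600/1627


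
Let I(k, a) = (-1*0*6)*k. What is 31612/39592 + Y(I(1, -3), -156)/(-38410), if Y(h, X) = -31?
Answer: 10852181/13577935 ≈ 0.79925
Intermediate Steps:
I(k, a) = 0 (I(k, a) = (0*6)*k = 0*k = 0)
31612/39592 + Y(I(1, -3), -156)/(-38410) = 31612/39592 - 31/(-38410) = 31612*(1/39592) - 31*(-1/38410) = 1129/1414 + 31/38410 = 10852181/13577935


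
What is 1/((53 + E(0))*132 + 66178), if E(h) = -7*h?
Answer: 1/73174 ≈ 1.3666e-5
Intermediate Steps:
1/((53 + E(0))*132 + 66178) = 1/((53 - 7*0)*132 + 66178) = 1/((53 + 0)*132 + 66178) = 1/(53*132 + 66178) = 1/(6996 + 66178) = 1/73174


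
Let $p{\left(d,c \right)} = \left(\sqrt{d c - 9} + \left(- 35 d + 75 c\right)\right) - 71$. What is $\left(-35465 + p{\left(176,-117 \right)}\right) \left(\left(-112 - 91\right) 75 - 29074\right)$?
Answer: $2235814829 - 132897 i \sqrt{2289} \approx 2.2358 \cdot 10^{9} - 6.3583 \cdot 10^{6} i$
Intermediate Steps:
$p{\left(d,c \right)} = -71 + \sqrt{-9 + c d} - 35 d + 75 c$ ($p{\left(d,c \right)} = \left(\sqrt{c d - 9} + \left(- 35 d + 75 c\right)\right) - 71 = \left(\sqrt{-9 + c d} + \left(- 35 d + 75 c\right)\right) - 71 = \left(\sqrt{-9 + c d} - 35 d + 75 c\right) - 71 = -71 + \sqrt{-9 + c d} - 35 d + 75 c$)
$\left(-35465 + p{\left(176,-117 \right)}\right) \left(\left(-112 - 91\right) 75 - 29074\right) = \left(-35465 + \left(-71 + \sqrt{-9 - 20592} - 6160 + 75 \left(-117\right)\right)\right) \left(\left(-112 - 91\right) 75 - 29074\right) = \left(-35465 - \left(15006 - \sqrt{-9 - 20592}\right)\right) \left(\left(-203\right) 75 - 29074\right) = \left(-35465 - \left(15006 - 3 i \sqrt{2289}\right)\right) \left(-15225 - 29074\right) = \left(-35465 - \left(15006 - 3 i \sqrt{2289}\right)\right) \left(-44299\right) = \left(-50471 + 3 i \sqrt{2289}\right) \left(-44299\right) = 2235814829 - 132897 i \sqrt{2289}$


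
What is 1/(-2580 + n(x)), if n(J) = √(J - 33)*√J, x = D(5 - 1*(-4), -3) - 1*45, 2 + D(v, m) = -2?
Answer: -1290/3326191 + 7*√82/6652382 ≈ -0.00037830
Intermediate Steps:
D(v, m) = -4 (D(v, m) = -2 - 2 = -4)
x = -49 (x = -4 - 1*45 = -4 - 45 = -49)
n(J) = √J*√(-33 + J) (n(J) = √(-33 + J)*√J = √J*√(-33 + J))
1/(-2580 + n(x)) = 1/(-2580 + √(-49)*√(-33 - 49)) = 1/(-2580 + (7*I)*√(-82)) = 1/(-2580 + (7*I)*(I*√82)) = 1/(-2580 - 7*√82)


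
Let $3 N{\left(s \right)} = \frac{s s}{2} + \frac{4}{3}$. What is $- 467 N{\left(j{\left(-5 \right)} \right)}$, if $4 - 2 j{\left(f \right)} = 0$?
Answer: $- \frac{4670}{9} \approx -518.89$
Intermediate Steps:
$j{\left(f \right)} = 2$ ($j{\left(f \right)} = 2 - 0 = 2 + 0 = 2$)
$N{\left(s \right)} = \frac{4}{9} + \frac{s^{2}}{6}$ ($N{\left(s \right)} = \frac{\frac{s s}{2} + \frac{4}{3}}{3} = \frac{s^{2} \cdot \frac{1}{2} + 4 \cdot \frac{1}{3}}{3} = \frac{\frac{s^{2}}{2} + \frac{4}{3}}{3} = \frac{\frac{4}{3} + \frac{s^{2}}{2}}{3} = \frac{4}{9} + \frac{s^{2}}{6}$)
$- 467 N{\left(j{\left(-5 \right)} \right)} = - 467 \left(\frac{4}{9} + \frac{2^{2}}{6}\right) = - 467 \left(\frac{4}{9} + \frac{1}{6} \cdot 4\right) = - 467 \left(\frac{4}{9} + \frac{2}{3}\right) = \left(-467\right) \frac{10}{9} = - \frac{4670}{9}$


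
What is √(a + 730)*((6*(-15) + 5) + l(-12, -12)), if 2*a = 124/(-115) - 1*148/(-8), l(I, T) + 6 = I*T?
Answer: 53*√39077805/230 ≈ 1440.5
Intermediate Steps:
l(I, T) = -6 + I*T
a = 4007/460 (a = (124/(-115) - 1*148/(-8))/2 = (124*(-1/115) - 148*(-⅛))/2 = (-124/115 + 37/2)/2 = (½)*(4007/230) = 4007/460 ≈ 8.7109)
√(a + 730)*((6*(-15) + 5) + l(-12, -12)) = √(4007/460 + 730)*((6*(-15) + 5) + (-6 - 12*(-12))) = √(339807/460)*((-90 + 5) + (-6 + 144)) = (√39077805/230)*(-85 + 138) = (√39077805/230)*53 = 53*√39077805/230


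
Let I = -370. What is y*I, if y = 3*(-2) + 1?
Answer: 1850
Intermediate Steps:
y = -5 (y = -6 + 1 = -5)
y*I = -5*(-370) = 1850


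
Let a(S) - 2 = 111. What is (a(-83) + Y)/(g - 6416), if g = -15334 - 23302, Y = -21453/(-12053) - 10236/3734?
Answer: -90042820/36207248159 ≈ -0.0024869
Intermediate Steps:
Y = -21634503/22502951 (Y = -21453*(-1/12053) - 10236*1/3734 = 21453/12053 - 5118/1867 = -21634503/22502951 ≈ -0.96141)
a(S) = 113 (a(S) = 2 + 111 = 113)
g = -38636
(a(-83) + Y)/(g - 6416) = (113 - 21634503/22502951)/(-38636 - 6416) = (2521198960/22502951)/(-45052) = (2521198960/22502951)*(-1/45052) = -90042820/36207248159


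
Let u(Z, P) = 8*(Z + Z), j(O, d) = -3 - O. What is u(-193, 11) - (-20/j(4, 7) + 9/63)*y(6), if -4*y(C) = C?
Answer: -6167/2 ≈ -3083.5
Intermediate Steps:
y(C) = -C/4
u(Z, P) = 16*Z (u(Z, P) = 8*(2*Z) = 16*Z)
u(-193, 11) - (-20/j(4, 7) + 9/63)*y(6) = 16*(-193) - (-20/(-3 - 1*4) + 9/63)*(-¼*6) = -3088 - (-20/(-3 - 4) + 9*(1/63))*(-3)/2 = -3088 - (-20/(-7) + ⅐)*(-3)/2 = -3088 - (-20*(-⅐) + ⅐)*(-3)/2 = -3088 - (20/7 + ⅐)*(-3)/2 = -3088 - 3*(-3)/2 = -3088 - 1*(-9/2) = -3088 + 9/2 = -6167/2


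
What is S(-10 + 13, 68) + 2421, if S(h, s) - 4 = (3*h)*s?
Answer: 3037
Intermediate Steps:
S(h, s) = 4 + 3*h*s (S(h, s) = 4 + (3*h)*s = 4 + 3*h*s)
S(-10 + 13, 68) + 2421 = (4 + 3*(-10 + 13)*68) + 2421 = (4 + 3*3*68) + 2421 = (4 + 612) + 2421 = 616 + 2421 = 3037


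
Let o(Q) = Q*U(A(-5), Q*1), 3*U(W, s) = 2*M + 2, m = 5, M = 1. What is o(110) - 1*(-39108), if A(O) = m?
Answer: 117764/3 ≈ 39255.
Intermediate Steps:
A(O) = 5
U(W, s) = 4/3 (U(W, s) = (2*1 + 2)/3 = (2 + 2)/3 = (1/3)*4 = 4/3)
o(Q) = 4*Q/3 (o(Q) = Q*(4/3) = 4*Q/3)
o(110) - 1*(-39108) = (4/3)*110 - 1*(-39108) = 440/3 + 39108 = 117764/3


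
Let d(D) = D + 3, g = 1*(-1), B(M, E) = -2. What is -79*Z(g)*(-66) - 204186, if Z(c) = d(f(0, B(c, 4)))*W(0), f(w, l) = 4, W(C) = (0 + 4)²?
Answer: 379782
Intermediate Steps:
W(C) = 16 (W(C) = 4² = 16)
g = -1
d(D) = 3 + D
Z(c) = 112 (Z(c) = (3 + 4)*16 = 7*16 = 112)
-79*Z(g)*(-66) - 204186 = -79*112*(-66) - 204186 = -8848*(-66) - 204186 = 583968 - 204186 = 379782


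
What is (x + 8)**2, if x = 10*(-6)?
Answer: 2704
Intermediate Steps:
x = -60
(x + 8)**2 = (-60 + 8)**2 = (-52)**2 = 2704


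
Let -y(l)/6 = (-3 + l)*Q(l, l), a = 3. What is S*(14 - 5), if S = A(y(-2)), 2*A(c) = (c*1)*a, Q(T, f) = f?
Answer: -810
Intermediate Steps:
y(l) = -6*l*(-3 + l) (y(l) = -6*(-3 + l)*l = -6*l*(-3 + l))
A(c) = 3*c/2 (A(c) = ((c*1)*3)/2 = (c*3)/2 = (3*c)/2 = 3*c/2)
S = -90 (S = 3*(6*(-2)*(3 - 1*(-2)))/2 = 3*(6*(-2)*(3 + 2))/2 = 3*(6*(-2)*5)/2 = (3/2)*(-60) = -90)
S*(14 - 5) = -90*(14 - 5) = -90*9 = -810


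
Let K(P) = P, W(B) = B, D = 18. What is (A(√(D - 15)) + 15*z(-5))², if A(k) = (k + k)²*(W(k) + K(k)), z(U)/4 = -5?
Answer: 91728 - 14400*√3 ≈ 66787.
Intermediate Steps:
z(U) = -20 (z(U) = 4*(-5) = -20)
A(k) = 8*k³ (A(k) = (k + k)²*(k + k) = (2*k)²*(2*k) = (4*k²)*(2*k) = 8*k³)
(A(√(D - 15)) + 15*z(-5))² = (8*(√(18 - 15))³ + 15*(-20))² = (8*(√3)³ - 300)² = (8*(3*√3) - 300)² = (24*√3 - 300)² = (-300 + 24*√3)²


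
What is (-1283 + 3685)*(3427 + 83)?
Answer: 8431020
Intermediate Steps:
(-1283 + 3685)*(3427 + 83) = 2402*3510 = 8431020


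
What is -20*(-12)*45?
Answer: 10800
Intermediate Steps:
-20*(-12)*45 = 240*45 = 10800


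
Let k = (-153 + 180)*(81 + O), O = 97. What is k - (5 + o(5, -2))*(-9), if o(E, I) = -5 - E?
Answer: 4761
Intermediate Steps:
k = 4806 (k = (-153 + 180)*(81 + 97) = 27*178 = 4806)
k - (5 + o(5, -2))*(-9) = 4806 - (5 + (-5 - 1*5))*(-9) = 4806 - (5 + (-5 - 5))*(-9) = 4806 - (5 - 10)*(-9) = 4806 - (-5)*(-9) = 4806 - 1*45 = 4806 - 45 = 4761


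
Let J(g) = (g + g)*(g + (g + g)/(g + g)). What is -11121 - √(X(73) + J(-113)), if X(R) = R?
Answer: -11121 - √25385 ≈ -11280.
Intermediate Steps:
J(g) = 2*g*(1 + g) (J(g) = (2*g)*(g + (2*g)/((2*g))) = (2*g)*(g + (2*g)*(1/(2*g))) = (2*g)*(g + 1) = (2*g)*(1 + g) = 2*g*(1 + g))
-11121 - √(X(73) + J(-113)) = -11121 - √(73 + 2*(-113)*(1 - 113)) = -11121 - √(73 + 2*(-113)*(-112)) = -11121 - √(73 + 25312) = -11121 - √25385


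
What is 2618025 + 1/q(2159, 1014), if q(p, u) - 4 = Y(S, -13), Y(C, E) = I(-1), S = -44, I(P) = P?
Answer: 7854076/3 ≈ 2.6180e+6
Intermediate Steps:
Y(C, E) = -1
q(p, u) = 3 (q(p, u) = 4 - 1 = 3)
2618025 + 1/q(2159, 1014) = 2618025 + 1/3 = 2618025 + ⅓ = 7854076/3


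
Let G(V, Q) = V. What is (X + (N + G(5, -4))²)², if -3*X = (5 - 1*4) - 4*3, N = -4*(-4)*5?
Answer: 470282596/9 ≈ 5.2254e+7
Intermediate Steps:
N = 80 (N = 16*5 = 80)
X = 11/3 (X = -((5 - 1*4) - 4*3)/3 = -((5 - 4) - 12)/3 = -(1 - 12)/3 = -⅓*(-11) = 11/3 ≈ 3.6667)
(X + (N + G(5, -4))²)² = (11/3 + (80 + 5)²)² = (11/3 + 85²)² = (11/3 + 7225)² = (21686/3)² = 470282596/9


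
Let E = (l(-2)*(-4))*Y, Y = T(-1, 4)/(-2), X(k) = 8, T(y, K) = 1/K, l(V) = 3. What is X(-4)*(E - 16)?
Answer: -116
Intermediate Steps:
Y = -⅛ (Y = 1/(4*(-2)) = (¼)*(-½) = -⅛ ≈ -0.12500)
E = 3/2 (E = (3*(-4))*(-⅛) = -12*(-⅛) = 3/2 ≈ 1.5000)
X(-4)*(E - 16) = 8*(3/2 - 16) = 8*(-29/2) = -116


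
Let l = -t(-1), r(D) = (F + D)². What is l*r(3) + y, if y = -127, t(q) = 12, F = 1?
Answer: -319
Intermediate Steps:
r(D) = (1 + D)²
l = -12 (l = -1*12 = -12)
l*r(3) + y = -12*(1 + 3)² - 127 = -12*4² - 127 = -12*16 - 127 = -192 - 127 = -319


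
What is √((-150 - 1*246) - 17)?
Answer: I*√413 ≈ 20.322*I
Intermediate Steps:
√((-150 - 1*246) - 17) = √((-150 - 246) - 17) = √(-396 - 17) = √(-413) = I*√413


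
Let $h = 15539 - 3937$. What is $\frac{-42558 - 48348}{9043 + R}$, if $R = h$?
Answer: $- \frac{90906}{20645} \approx -4.4033$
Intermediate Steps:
$h = 11602$
$R = 11602$
$\frac{-42558 - 48348}{9043 + R} = \frac{-42558 - 48348}{9043 + 11602} = - \frac{90906}{20645}$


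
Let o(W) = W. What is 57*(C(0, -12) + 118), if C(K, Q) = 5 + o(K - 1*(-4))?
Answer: 7239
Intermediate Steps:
C(K, Q) = 9 + K (C(K, Q) = 5 + (K - 1*(-4)) = 5 + (K + 4) = 5 + (4 + K) = 9 + K)
57*(C(0, -12) + 118) = 57*((9 + 0) + 118) = 57*(9 + 118) = 57*127 = 7239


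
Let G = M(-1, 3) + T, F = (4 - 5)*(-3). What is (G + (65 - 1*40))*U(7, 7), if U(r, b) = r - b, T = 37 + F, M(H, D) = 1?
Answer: 0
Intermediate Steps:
F = 3 (F = -1*(-3) = 3)
T = 40 (T = 37 + 3 = 40)
G = 41 (G = 1 + 40 = 41)
(G + (65 - 1*40))*U(7, 7) = (41 + (65 - 1*40))*(7 - 1*7) = (41 + (65 - 40))*(7 - 7) = (41 + 25)*0 = 66*0 = 0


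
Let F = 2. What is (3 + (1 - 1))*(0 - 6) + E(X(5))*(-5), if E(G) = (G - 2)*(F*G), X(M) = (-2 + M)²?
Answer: -648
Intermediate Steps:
E(G) = 2*G*(-2 + G) (E(G) = (G - 2)*(2*G) = (-2 + G)*(2*G) = 2*G*(-2 + G))
(3 + (1 - 1))*(0 - 6) + E(X(5))*(-5) = (3 + (1 - 1))*(0 - 6) + (2*(-2 + 5)²*(-2 + (-2 + 5)²))*(-5) = (3 + 0)*(-6) + (2*3²*(-2 + 3²))*(-5) = 3*(-6) + (2*9*(-2 + 9))*(-5) = -18 + (2*9*7)*(-5) = -18 + 126*(-5) = -18 - 630 = -648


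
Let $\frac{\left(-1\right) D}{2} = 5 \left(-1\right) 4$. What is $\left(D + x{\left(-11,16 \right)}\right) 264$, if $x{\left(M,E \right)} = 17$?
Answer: $15048$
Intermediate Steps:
$D = 40$ ($D = - 2 \cdot 5 \left(-1\right) 4 = - 2 \left(\left(-5\right) 4\right) = \left(-2\right) \left(-20\right) = 40$)
$\left(D + x{\left(-11,16 \right)}\right) 264 = \left(40 + 17\right) 264 = 57 \cdot 264 = 15048$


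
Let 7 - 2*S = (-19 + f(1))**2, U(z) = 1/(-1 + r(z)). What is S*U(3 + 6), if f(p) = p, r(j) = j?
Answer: -317/16 ≈ -19.813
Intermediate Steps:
U(z) = 1/(-1 + z)
S = -317/2 (S = 7/2 - (-19 + 1)**2/2 = 7/2 - 1/2*(-18)**2 = 7/2 - 1/2*324 = 7/2 - 162 = -317/2 ≈ -158.50)
S*U(3 + 6) = -317/(2*(-1 + (3 + 6))) = -317/(2*(-1 + 9)) = -317/2/8 = -317/2*1/8 = -317/16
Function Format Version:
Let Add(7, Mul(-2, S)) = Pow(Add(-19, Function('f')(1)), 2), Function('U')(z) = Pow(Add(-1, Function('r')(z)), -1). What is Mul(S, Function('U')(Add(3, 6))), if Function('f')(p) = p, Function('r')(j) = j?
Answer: Rational(-317, 16) ≈ -19.813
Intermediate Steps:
Function('U')(z) = Pow(Add(-1, z), -1)
S = Rational(-317, 2) (S = Add(Rational(7, 2), Mul(Rational(-1, 2), Pow(Add(-19, 1), 2))) = Add(Rational(7, 2), Mul(Rational(-1, 2), Pow(-18, 2))) = Add(Rational(7, 2), Mul(Rational(-1, 2), 324)) = Add(Rational(7, 2), -162) = Rational(-317, 2) ≈ -158.50)
Mul(S, Function('U')(Add(3, 6))) = Mul(Rational(-317, 2), Pow(Add(-1, Add(3, 6)), -1)) = Mul(Rational(-317, 2), Pow(Add(-1, 9), -1)) = Mul(Rational(-317, 2), Pow(8, -1)) = Mul(Rational(-317, 2), Rational(1, 8)) = Rational(-317, 16)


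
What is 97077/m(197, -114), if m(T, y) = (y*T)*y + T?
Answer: 97077/2560409 ≈ 0.037915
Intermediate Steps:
m(T, y) = T + T*y² (m(T, y) = (T*y)*y + T = T*y² + T = T + T*y²)
97077/m(197, -114) = 97077/((197*(1 + (-114)²))) = 97077/((197*(1 + 12996))) = 97077/((197*12997)) = 97077/2560409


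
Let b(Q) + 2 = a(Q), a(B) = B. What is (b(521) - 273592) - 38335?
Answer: -311408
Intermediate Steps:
b(Q) = -2 + Q
(b(521) - 273592) - 38335 = ((-2 + 521) - 273592) - 38335 = (519 - 273592) - 38335 = -273073 - 38335 = -311408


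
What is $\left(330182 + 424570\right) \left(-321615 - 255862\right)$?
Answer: $-435851920704$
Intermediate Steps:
$\left(330182 + 424570\right) \left(-321615 - 255862\right) = 754752 \left(-577477\right) = -435851920704$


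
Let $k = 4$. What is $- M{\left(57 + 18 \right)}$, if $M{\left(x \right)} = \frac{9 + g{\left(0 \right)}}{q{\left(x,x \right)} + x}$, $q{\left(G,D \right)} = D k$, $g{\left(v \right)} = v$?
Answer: $- \frac{3}{125} \approx -0.024$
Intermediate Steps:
$q{\left(G,D \right)} = 4 D$ ($q{\left(G,D \right)} = D 4 = 4 D$)
$M{\left(x \right)} = \frac{9}{5 x}$ ($M{\left(x \right)} = \frac{9 + 0}{4 x + x} = \frac{9}{5 x}$)
$- M{\left(57 + 18 \right)} = - \frac{9}{5 \left(57 + 18\right)} = - \frac{9}{5 \cdot 75} = \left(-1\right) \frac{3}{125} = - \frac{3}{125}$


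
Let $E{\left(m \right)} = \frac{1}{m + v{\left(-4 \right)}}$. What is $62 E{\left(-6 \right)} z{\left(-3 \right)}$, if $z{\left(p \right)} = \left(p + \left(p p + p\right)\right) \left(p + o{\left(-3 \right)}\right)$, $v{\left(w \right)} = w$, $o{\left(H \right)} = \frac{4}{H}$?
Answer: $\frac{403}{5} \approx 80.6$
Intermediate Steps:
$E{\left(m \right)} = \frac{1}{-4 + m}$ ($E{\left(m \right)} = \frac{1}{m - 4} = \frac{1}{-4 + m}$)
$z{\left(p \right)} = \left(- \frac{4}{3} + p\right) \left(p^{2} + 2 p\right)$ ($z{\left(p \right)} = \left(p + \left(p p + p\right)\right) \left(p + \frac{4}{-3}\right) = \left(p + \left(p^{2} + p\right)\right) \left(p + 4 \left(- \frac{1}{3}\right)\right) = \left(p + \left(p + p^{2}\right)\right) \left(p - \frac{4}{3}\right) = \left(p^{2} + 2 p\right) \left(- \frac{4}{3} + p\right) = \left(- \frac{4}{3} + p\right) \left(p^{2} + 2 p\right)$)
$62 E{\left(-6 \right)} z{\left(-3 \right)} = \frac{62}{-4 - 6} \cdot \frac{1}{3} \left(-3\right) \left(-8 + 2 \left(-3\right) + 3 \left(-3\right)^{2}\right) = \frac{62}{-10} \cdot \frac{1}{3} \left(-3\right) \left(-8 - 6 + 3 \cdot 9\right) = 62 \left(- \frac{1}{10}\right) \frac{1}{3} \left(-3\right) \left(-8 - 6 + 27\right) = - \frac{31 \cdot \frac{1}{3} \left(-3\right) 13}{5} = \left(- \frac{31}{5}\right) \left(-13\right) = \frac{403}{5}$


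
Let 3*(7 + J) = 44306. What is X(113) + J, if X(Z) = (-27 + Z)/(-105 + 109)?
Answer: 88699/6 ≈ 14783.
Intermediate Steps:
X(Z) = -27/4 + Z/4 (X(Z) = (-27 + Z)/4 = (-27 + Z)*(1/4) = -27/4 + Z/4)
J = 44285/3 (J = -7 + (1/3)*44306 = -7 + 44306/3 = 44285/3 ≈ 14762.)
X(113) + J = (-27/4 + (1/4)*113) + 44285/3 = (-27/4 + 113/4) + 44285/3 = 43/2 + 44285/3 = 88699/6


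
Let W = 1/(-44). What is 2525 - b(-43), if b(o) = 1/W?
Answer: 2569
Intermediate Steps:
W = -1/44 ≈ -0.022727
b(o) = -44 (b(o) = 1/(-1/44) = -44)
2525 - b(-43) = 2525 - 1*(-44) = 2525 + 44 = 2569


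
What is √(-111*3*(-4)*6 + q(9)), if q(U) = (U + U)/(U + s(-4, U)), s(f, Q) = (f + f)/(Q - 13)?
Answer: 3*√107470/11 ≈ 89.407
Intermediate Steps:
s(f, Q) = 2*f/(-13 + Q) (s(f, Q) = (2*f)/(-13 + Q) = 2*f/(-13 + Q))
q(U) = 2*U/(U - 8/(-13 + U)) (q(U) = (U + U)/(U + 2*(-4)/(-13 + U)) = (2*U)/(U - 8/(-13 + U)) = 2*U/(U - 8/(-13 + U)))
√(-111*3*(-4)*6 + q(9)) = √(-111*3*(-4)*6 + 2*9*(-13 + 9)/(-8 + 9*(-13 + 9))) = √(-(-1332)*6 + 2*9*(-4)/(-8 + 9*(-4))) = √(-111*(-72) + 2*9*(-4)/(-8 - 36)) = √(7992 + 2*9*(-4)/(-44)) = √(7992 + 2*9*(-1/44)*(-4)) = √(7992 + 18/11) = √(87930/11) = 3*√107470/11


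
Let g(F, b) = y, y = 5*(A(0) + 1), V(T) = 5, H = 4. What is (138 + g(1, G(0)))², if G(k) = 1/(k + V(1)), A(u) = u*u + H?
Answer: 26569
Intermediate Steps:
A(u) = 4 + u² (A(u) = u*u + 4 = u² + 4 = 4 + u²)
G(k) = 1/(5 + k) (G(k) = 1/(k + 5) = 1/(5 + k))
y = 25 (y = 5*((4 + 0²) + 1) = 5*((4 + 0) + 1) = 5*(4 + 1) = 5*5 = 25)
g(F, b) = 25
(138 + g(1, G(0)))² = (138 + 25)² = 163² = 26569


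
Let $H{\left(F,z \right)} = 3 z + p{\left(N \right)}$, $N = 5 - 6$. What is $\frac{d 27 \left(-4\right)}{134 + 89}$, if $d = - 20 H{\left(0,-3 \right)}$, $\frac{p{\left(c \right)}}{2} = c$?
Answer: $- \frac{23760}{223} \approx -106.55$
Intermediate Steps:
$N = -1$ ($N = 5 - 6 = -1$)
$p{\left(c \right)} = 2 c$
$H{\left(F,z \right)} = -2 + 3 z$ ($H{\left(F,z \right)} = 3 z + 2 \left(-1\right) = 3 z - 2 = -2 + 3 z$)
$d = 220$ ($d = - 20 \left(-2 + 3 \left(-3\right)\right) = - 20 \left(-2 - 9\right) = \left(-20\right) \left(-11\right) = 220$)
$\frac{d 27 \left(-4\right)}{134 + 89} = \frac{220 \cdot 27 \left(-4\right)}{134 + 89} = \frac{220 \left(-108\right)}{223} = \left(-23760\right) \frac{1}{223} = - \frac{23760}{223}$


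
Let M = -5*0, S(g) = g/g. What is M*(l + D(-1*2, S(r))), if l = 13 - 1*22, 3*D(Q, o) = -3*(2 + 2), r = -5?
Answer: 0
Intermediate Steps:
S(g) = 1
D(Q, o) = -4 (D(Q, o) = (-3*(2 + 2))/3 = (-3*4)/3 = (1/3)*(-12) = -4)
l = -9 (l = 13 - 22 = -9)
M = 0
M*(l + D(-1*2, S(r))) = 0*(-9 - 4) = 0*(-13) = 0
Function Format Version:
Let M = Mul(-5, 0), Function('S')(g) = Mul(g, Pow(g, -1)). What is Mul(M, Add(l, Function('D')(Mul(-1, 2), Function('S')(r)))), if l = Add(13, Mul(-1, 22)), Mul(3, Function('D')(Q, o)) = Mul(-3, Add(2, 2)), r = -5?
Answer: 0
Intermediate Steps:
Function('S')(g) = 1
Function('D')(Q, o) = -4 (Function('D')(Q, o) = Mul(Rational(1, 3), Mul(-3, Add(2, 2))) = Mul(Rational(1, 3), Mul(-3, 4)) = Mul(Rational(1, 3), -12) = -4)
l = -9 (l = Add(13, -22) = -9)
M = 0
Mul(M, Add(l, Function('D')(Mul(-1, 2), Function('S')(r)))) = Mul(0, Add(-9, -4)) = Mul(0, -13) = 0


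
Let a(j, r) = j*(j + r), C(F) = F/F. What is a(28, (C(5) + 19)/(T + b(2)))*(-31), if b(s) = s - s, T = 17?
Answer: -430528/17 ≈ -25325.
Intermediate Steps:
b(s) = 0
C(F) = 1
a(28, (C(5) + 19)/(T + b(2)))*(-31) = (28*(28 + (1 + 19)/(17 + 0)))*(-31) = (28*(28 + 20/17))*(-31) = (28*(496/17))*(-31) = (13888/17)*(-31) = -430528/17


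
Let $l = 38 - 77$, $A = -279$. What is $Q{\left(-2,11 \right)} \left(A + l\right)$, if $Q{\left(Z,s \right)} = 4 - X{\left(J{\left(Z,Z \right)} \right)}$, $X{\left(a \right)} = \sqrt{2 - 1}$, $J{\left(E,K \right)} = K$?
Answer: $-954$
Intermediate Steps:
$l = -39$
$X{\left(a \right)} = 1$ ($X{\left(a \right)} = \sqrt{1} = 1$)
$Q{\left(Z,s \right)} = 3$ ($Q{\left(Z,s \right)} = 4 - 1 = 3$)
$Q{\left(-2,11 \right)} \left(A + l\right) = 3 \left(-279 - 39\right) = 3 \left(-318\right) = -954$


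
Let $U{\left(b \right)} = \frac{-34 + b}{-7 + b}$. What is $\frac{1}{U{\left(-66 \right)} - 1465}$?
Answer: $- \frac{73}{106845} \approx -0.00068323$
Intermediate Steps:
$U{\left(b \right)} = \frac{-34 + b}{-7 + b}$
$\frac{1}{U{\left(-66 \right)} - 1465} = \frac{1}{\frac{-34 - 66}{-7 - 66} - 1465} = \frac{1}{\frac{1}{-73} \left(-100\right) - 1465} = \frac{1}{\left(- \frac{1}{73}\right) \left(-100\right) - 1465} = \frac{1}{\frac{100}{73} - 1465} = \frac{1}{- \frac{106845}{73}} = - \frac{73}{106845}$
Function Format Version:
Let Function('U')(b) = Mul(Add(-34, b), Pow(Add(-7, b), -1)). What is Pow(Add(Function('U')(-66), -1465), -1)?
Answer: Rational(-73, 106845) ≈ -0.00068323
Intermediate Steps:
Function('U')(b) = Mul(Pow(Add(-7, b), -1), Add(-34, b))
Pow(Add(Function('U')(-66), -1465), -1) = Pow(Add(Mul(Pow(Add(-7, -66), -1), Add(-34, -66)), -1465), -1) = Pow(Add(Mul(Pow(-73, -1), -100), -1465), -1) = Pow(Add(Mul(Rational(-1, 73), -100), -1465), -1) = Pow(Add(Rational(100, 73), -1465), -1) = Pow(Rational(-106845, 73), -1) = Rational(-73, 106845)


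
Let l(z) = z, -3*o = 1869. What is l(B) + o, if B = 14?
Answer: -609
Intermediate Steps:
o = -623 (o = -⅓*1869 = -623)
l(B) + o = 14 - 623 = -609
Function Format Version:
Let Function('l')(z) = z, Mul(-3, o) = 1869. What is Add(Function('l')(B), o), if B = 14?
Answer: -609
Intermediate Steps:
o = -623 (o = Mul(Rational(-1, 3), 1869) = -623)
Add(Function('l')(B), o) = Add(14, -623) = -609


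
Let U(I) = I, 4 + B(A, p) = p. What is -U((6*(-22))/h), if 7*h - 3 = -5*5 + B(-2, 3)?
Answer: -924/23 ≈ -40.174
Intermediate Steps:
B(A, p) = -4 + p
h = -23/7 (h = 3/7 + (-5*5 + (-4 + 3))/7 = 3/7 + (-25 - 1)/7 = 3/7 + (⅐)*(-26) = 3/7 - 26/7 = -23/7 ≈ -3.2857)
-U((6*(-22))/h) = -6*(-22)/(-23/7) = -(-132)*(-7)/23 = -1*924/23 = -924/23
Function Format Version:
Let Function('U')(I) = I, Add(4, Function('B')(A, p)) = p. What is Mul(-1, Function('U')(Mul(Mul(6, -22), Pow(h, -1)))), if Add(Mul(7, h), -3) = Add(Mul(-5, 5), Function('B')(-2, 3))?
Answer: Rational(-924, 23) ≈ -40.174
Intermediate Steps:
Function('B')(A, p) = Add(-4, p)
h = Rational(-23, 7) (h = Add(Rational(3, 7), Mul(Rational(1, 7), Add(Mul(-5, 5), Add(-4, 3)))) = Add(Rational(3, 7), Mul(Rational(1, 7), Add(-25, -1))) = Add(Rational(3, 7), Mul(Rational(1, 7), -26)) = Add(Rational(3, 7), Rational(-26, 7)) = Rational(-23, 7) ≈ -3.2857)
Mul(-1, Function('U')(Mul(Mul(6, -22), Pow(h, -1)))) = Mul(-1, Mul(Mul(6, -22), Pow(Rational(-23, 7), -1))) = Mul(-1, Mul(-132, Rational(-7, 23))) = Mul(-1, Rational(924, 23)) = Rational(-924, 23)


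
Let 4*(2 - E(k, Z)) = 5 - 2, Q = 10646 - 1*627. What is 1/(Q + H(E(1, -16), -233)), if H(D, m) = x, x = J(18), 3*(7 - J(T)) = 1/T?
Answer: 54/541403 ≈ 9.9741e-5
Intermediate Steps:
Q = 10019 (Q = 10646 - 627 = 10019)
J(T) = 7 - 1/(3*T)
E(k, Z) = 5/4 (E(k, Z) = 2 - (5 - 2)/4 = 2 - ¼*3 = 2 - ¾ = 5/4)
x = 377/54 (x = 7 - ⅓/18 = 7 - ⅓*1/18 = 7 - 1/54 = 377/54 ≈ 6.9815)
H(D, m) = 377/54
1/(Q + H(E(1, -16), -233)) = 1/(10019 + 377/54) = 1/(541403/54) = 54/541403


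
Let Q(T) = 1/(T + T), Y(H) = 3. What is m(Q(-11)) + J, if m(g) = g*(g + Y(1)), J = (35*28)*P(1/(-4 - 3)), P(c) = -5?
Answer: -2371665/484 ≈ -4900.1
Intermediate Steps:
Q(T) = 1/(2*T)
J = -4900 (J = (35*28)*(-5) = 980*(-5) = -4900)
m(g) = g*(3 + g) (m(g) = g*(g + 3) = g*(3 + g))
m(Q(-11)) + J = ((½)/(-11))*(3 + (½)/(-11)) - 4900 = ((½)*(-1/11))*(3 + (½)*(-1/11)) - 4900 = -(3 - 1/22)/22 - 4900 = -1/22*65/22 - 4900 = -65/484 - 4900 = -2371665/484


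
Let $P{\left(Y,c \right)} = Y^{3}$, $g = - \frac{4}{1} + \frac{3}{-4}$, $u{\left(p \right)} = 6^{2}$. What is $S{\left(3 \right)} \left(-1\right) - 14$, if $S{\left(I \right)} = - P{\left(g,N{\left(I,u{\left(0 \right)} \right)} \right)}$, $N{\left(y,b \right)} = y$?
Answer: $- \frac{7755}{64} \approx -121.17$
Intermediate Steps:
$u{\left(p \right)} = 36$
$g = - \frac{19}{4}$ ($g = \left(-4\right) 1 + 3 \left(- \frac{1}{4}\right) = -4 - \frac{3}{4} = - \frac{19}{4} \approx -4.75$)
$S{\left(I \right)} = \frac{6859}{64}$ ($S{\left(I \right)} = - \left(- \frac{19}{4}\right)^{3} = \left(-1\right) \left(- \frac{6859}{64}\right) = \frac{6859}{64}$)
$S{\left(3 \right)} \left(-1\right) - 14 = \frac{6859}{64} \left(-1\right) - 14 = - \frac{6859}{64} - 14 = - \frac{7755}{64}$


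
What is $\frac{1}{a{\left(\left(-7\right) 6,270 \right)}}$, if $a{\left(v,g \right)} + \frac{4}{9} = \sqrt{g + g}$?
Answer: $\frac{9}{10931} + \frac{243 \sqrt{15}}{21862} \approx 0.043872$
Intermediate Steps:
$a{\left(v,g \right)} = - \frac{4}{9} + \sqrt{2} \sqrt{g}$ ($a{\left(v,g \right)} = - \frac{4}{9} + \sqrt{g + g} = - \frac{4}{9} + \sqrt{2 g} = - \frac{4}{9} + \sqrt{2} \sqrt{g}$)
$\frac{1}{a{\left(\left(-7\right) 6,270 \right)}} = \frac{1}{- \frac{4}{9} + \sqrt{2} \sqrt{270}} = \frac{1}{- \frac{4}{9} + \sqrt{2} \cdot 3 \sqrt{30}} = \frac{1}{- \frac{4}{9} + 6 \sqrt{15}}$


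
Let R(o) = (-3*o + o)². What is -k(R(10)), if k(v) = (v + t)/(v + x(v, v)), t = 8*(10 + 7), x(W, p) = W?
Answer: -67/100 ≈ -0.67000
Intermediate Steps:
t = 136 (t = 8*17 = 136)
R(o) = 4*o² (R(o) = (-2*o)² = 4*o²)
k(v) = (136 + v)/(2*v) (k(v) = (v + 136)/(v + v) = (136 + v)/((2*v)) = (136 + v)*(1/(2*v)) = (136 + v)/(2*v))
-k(R(10)) = -(136 + 4*10²)/(2*(4*10²)) = -(136 + 4*100)/(2*(4*100)) = -(136 + 400)/(2*400) = -536/(2*400) = -1*67/100 = -67/100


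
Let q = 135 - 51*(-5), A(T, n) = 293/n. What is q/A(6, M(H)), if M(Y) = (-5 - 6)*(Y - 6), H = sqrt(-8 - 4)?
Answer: 25740/293 - 8580*I*sqrt(3)/293 ≈ 87.85 - 50.72*I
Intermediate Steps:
H = 2*I*sqrt(3) (H = sqrt(-12) = 2*I*sqrt(3) ≈ 3.4641*I)
M(Y) = 66 - 11*Y (M(Y) = -11*(-6 + Y) = 66 - 11*Y)
q = 390 (q = 135 + 255 = 390)
q/A(6, M(H)) = 390/((293/(66 - 22*I*sqrt(3)))) = 390*(66/293 - 22*I*sqrt(3)/293) = 25740/293 - 8580*I*sqrt(3)/293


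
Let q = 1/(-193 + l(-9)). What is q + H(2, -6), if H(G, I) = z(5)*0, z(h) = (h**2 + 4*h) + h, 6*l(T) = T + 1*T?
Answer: -1/196 ≈ -0.0051020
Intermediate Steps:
l(T) = T/3 (l(T) = (T + 1*T)/6 = (T + T)/6 = (2*T)/6 = T/3)
z(h) = h**2 + 5*h
H(G, I) = 0 (H(G, I) = (5*(5 + 5))*0 = (5*10)*0 = 50*0 = 0)
q = -1/196 (q = 1/(-193 + (1/3)*(-9)) = 1/(-193 - 3) = 1/(-196) = -1/196 ≈ -0.0051020)
q + H(2, -6) = -1/196 + 0 = -1/196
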